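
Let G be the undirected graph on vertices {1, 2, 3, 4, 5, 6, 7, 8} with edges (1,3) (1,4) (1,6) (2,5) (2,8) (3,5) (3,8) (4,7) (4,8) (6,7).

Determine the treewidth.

2

A width-2 tree decomposition is:
Bags: B1 = {1, 6, 7}  B2 = {1, 4, 7}  B3 = {1, 3, 4}  B4 = {3, 4, 8}  B5 = {3, 5, 8}  B6 = {2, 5, 8}
Tree: B1–B2, B2–B3, B3–B4, B4–B5, B5–B6
Each bag holds 3 vertices, so the decomposition has width 2, which upper-bounds the treewidth. Since 6–7–4–1–6 is a cycle in G, G is not acyclic. Forests are exactly the graphs of treewidth ≤ 1, so tw(G) ≥ 2. Combining the bounds, tw(G) = 2.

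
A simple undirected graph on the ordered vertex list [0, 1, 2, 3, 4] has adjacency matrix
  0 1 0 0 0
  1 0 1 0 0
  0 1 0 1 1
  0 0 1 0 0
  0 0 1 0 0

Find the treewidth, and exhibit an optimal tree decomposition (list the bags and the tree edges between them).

Each bag holds 2 vertices, so the decomposition has width 1, which upper-bounds the treewidth. Since G has at least one edge (e.g. 2–1), it is not an edgeless graph, so tw(G) ≥ 1. Hence tw(G) = 1 exactly.

Treewidth 1.
Bags: B1 = {1, 2}  B2 = {0, 1}  B3 = {2, 3}  B4 = {2, 4}
Tree: B1–B2, B1–B3, B1–B4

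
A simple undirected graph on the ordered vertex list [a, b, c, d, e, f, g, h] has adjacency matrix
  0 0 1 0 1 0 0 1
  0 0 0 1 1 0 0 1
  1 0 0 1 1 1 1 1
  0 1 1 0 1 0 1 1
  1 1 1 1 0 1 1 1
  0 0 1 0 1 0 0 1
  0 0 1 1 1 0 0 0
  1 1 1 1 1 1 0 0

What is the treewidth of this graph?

A width-3 tree decomposition is:
Bags: B1 = {c, d, e, h}  B2 = {c, e, f, h}  B3 = {b, d, e, h}  B4 = {c, d, e, g}  B5 = {a, c, e, h}
Tree: B1–B2, B1–B3, B1–B4, B1–B5
Each bag holds 4 vertices, so the decomposition has width 3, which upper-bounds the treewidth. On the other hand G contains the 4-clique {c, d, e, g}. A clique must lie in a single bag of any decomposition, so no decomposition can have width below 3. The upper and lower bounds meet at 3, so that is the treewidth.

3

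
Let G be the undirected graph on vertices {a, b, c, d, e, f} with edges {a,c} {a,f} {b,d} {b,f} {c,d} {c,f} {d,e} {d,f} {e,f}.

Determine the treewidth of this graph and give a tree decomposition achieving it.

Treewidth 2.
Bags: B1 = {c, d, f}  B2 = {b, d, f}  B3 = {d, e, f}  B4 = {a, c, f}
Tree: B1–B2, B1–B3, B1–B4

Every bag has size at most 3, so the width is 3 − 1 = 2 and tw(G) ≤ 2. For the lower bound, the 3 vertices {d, e, f} are pairwise adjacent, and any tree decomposition puts a clique entirely inside one bag — forcing width ≥ 2. Combining the bounds, tw(G) = 2.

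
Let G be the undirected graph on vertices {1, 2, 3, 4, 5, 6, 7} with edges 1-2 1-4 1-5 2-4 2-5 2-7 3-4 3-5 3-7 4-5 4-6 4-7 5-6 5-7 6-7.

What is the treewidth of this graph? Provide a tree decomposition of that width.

The largest bag has 4 vertices, giving width 3; this decomposition certifies tw(G) ≤ 3. Conversely, {1, 2, 4, 5} is a clique of size 4, and the vertices of any clique must share a bag in every tree decomposition; so some bag has ≥ 4 vertices and tw(G) ≥ 3. The upper and lower bounds meet at 3, so that is the treewidth.

Treewidth 3.
One optimal decomposition is:
Bags: B1 = {3, 4, 5, 7}  B2 = {4, 5, 6, 7}  B3 = {2, 4, 5, 7}  B4 = {1, 2, 4, 5}
Tree: B1–B2, B1–B3, B3–B4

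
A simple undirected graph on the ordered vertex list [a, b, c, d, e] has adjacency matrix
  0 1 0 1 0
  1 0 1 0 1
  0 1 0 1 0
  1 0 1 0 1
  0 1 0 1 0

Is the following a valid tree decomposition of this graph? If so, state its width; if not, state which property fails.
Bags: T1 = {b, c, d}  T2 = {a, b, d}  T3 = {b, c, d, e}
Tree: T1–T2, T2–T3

A tree decomposition must satisfy three properties: every vertex lies in some bag; for every edge, both endpoints lie together in some bag; and for every vertex, the bags containing it form a connected subtree. Here bags containing vertex c are not connected in the tree, so the decomposition is invalid.

No — bags containing vertex c are not connected in the tree.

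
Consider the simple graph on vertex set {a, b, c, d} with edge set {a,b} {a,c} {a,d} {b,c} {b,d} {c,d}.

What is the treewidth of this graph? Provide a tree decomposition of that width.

With just one bag of size 4, the width is 4 − 1 = 3, so tw(G) ≤ 3. Conversely, {a, b, c, d} is a clique of size 4, and the vertices of any clique must share a bag in every tree decomposition; so some bag has ≥ 4 vertices and tw(G) ≥ 3. The upper and lower bounds meet at 3, so that is the treewidth.

Treewidth 3.
One such decomposition:
Bags: B1 = {a, b, c, d}
Tree: (single bag)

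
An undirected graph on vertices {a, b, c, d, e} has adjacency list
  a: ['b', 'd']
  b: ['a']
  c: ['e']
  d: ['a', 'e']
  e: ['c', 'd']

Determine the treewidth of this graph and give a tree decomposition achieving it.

Every bag has size at most 2, so the width is 2 − 1 = 1 and tw(G) ≤ 1. Since G has at least one edge (e.g. b–a), it is not an edgeless graph, so tw(G) ≥ 1. Therefore the treewidth is 1.

Treewidth 1.
One such decomposition:
Bags: B1 = {a, b}  B2 = {a, d}  B3 = {d, e}  B4 = {c, e}
Tree: B1–B2, B2–B3, B3–B4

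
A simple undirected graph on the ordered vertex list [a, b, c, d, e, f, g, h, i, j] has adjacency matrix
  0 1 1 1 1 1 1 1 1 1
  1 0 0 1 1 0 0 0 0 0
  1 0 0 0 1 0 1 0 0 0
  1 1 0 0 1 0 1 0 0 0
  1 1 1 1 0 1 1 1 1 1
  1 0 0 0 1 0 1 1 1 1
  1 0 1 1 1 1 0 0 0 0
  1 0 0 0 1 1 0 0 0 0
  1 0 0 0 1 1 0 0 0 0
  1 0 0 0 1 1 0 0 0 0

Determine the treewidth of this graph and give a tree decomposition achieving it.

Each bag holds 4 vertices, so the decomposition has width 3, which upper-bounds the treewidth. Conversely, {a, d, e, g} is a clique of size 4, and the vertices of any clique must share a bag in every tree decomposition; so some bag has ≥ 4 vertices and tw(G) ≥ 3. Hence tw(G) = 3 exactly.

Treewidth 3.
One such decomposition:
Bags: B1 = {a, c, e, g}  B2 = {a, e, f, g}  B3 = {a, d, e, g}  B4 = {a, e, f, i}  B5 = {a, b, d, e}  B6 = {a, e, f, h}  B7 = {a, e, f, j}
Tree: B1–B2, B1–B3, B2–B4, B3–B5, B4–B6, B6–B7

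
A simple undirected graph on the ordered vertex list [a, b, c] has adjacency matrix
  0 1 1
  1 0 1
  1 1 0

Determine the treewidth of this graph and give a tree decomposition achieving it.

A single bag containing all 3 vertices is trivially a valid decomposition of width 2. For the lower bound, the 3 vertices {a, b, c} are pairwise adjacent, and any tree decomposition puts a clique entirely inside one bag — forcing width ≥ 2. Hence tw(G) = 2 exactly.

Treewidth 2.
One optimal decomposition is:
Bags: B1 = {a, b, c}
Tree: (single bag)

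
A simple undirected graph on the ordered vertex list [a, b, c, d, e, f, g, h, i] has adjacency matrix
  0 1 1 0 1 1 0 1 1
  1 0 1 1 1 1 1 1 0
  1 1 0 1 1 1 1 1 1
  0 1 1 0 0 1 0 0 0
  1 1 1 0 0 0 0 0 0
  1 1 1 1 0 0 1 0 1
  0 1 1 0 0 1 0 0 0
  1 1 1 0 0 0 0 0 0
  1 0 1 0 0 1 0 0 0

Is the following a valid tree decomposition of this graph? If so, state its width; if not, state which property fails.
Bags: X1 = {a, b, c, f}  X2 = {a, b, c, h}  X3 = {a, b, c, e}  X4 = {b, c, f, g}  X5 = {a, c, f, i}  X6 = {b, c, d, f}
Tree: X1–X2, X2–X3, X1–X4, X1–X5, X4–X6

Every vertex of G appears in some bag (union = {a, b, c, d, e, f, g, h, i}); every edge is covered by a bag; and for each vertex v the set of bags containing v is connected in the bag tree. The decomposition is therefore valid. The largest bag has 4 vertices, so the width is 3.

Yes; width 3.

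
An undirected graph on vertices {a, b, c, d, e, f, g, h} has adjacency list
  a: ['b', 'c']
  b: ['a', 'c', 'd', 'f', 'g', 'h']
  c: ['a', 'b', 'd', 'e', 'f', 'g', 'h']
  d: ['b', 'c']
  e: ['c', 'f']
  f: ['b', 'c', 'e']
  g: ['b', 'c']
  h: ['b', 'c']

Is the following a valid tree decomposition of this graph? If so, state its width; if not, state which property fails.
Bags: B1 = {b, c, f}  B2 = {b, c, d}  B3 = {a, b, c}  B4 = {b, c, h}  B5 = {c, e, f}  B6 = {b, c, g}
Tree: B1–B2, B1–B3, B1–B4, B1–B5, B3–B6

Yes; width 2.

Checking the three conditions: (i) the bags cover all of {a, b, c, d, e, f, g, h}; (ii) for each edge, some bag contains both endpoints; (iii) the bags containing any fixed vertex form a subtree. All hold, so the decomposition is valid with width 3 − 1 = 2.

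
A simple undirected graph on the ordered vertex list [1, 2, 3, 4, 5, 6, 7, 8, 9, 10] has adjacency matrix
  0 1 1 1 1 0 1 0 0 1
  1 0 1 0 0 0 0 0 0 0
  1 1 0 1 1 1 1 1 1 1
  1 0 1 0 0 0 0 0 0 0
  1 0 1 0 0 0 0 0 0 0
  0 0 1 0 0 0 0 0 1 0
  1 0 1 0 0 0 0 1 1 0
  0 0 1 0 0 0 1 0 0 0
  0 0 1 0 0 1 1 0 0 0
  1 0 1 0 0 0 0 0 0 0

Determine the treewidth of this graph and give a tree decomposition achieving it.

Treewidth 2.
Bags: B1 = {1, 3, 7}  B2 = {1, 3, 5}  B3 = {3, 7, 9}  B4 = {1, 3, 10}  B5 = {1, 2, 3}  B6 = {3, 6, 9}  B7 = {1, 3, 4}  B8 = {3, 7, 8}
Tree: B1–B2, B1–B3, B1–B4, B2–B5, B3–B6, B4–B7, B1–B8

The largest bag has 3 vertices, giving width 2; this decomposition certifies tw(G) ≤ 2. Conversely, {3, 7, 8} is a clique of size 3, and the vertices of any clique must share a bag in every tree decomposition; so some bag has ≥ 3 vertices and tw(G) ≥ 2. The upper and lower bounds meet at 2, so that is the treewidth.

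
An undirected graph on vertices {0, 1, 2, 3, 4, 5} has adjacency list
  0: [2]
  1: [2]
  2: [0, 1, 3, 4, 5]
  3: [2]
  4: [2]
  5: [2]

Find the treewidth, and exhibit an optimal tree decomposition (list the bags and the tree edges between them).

Every bag has size at most 2, so the width is 2 − 1 = 1 and tw(G) ≤ 1. Since G has at least one edge (e.g. 2–3), it is not an edgeless graph, so tw(G) ≥ 1. Hence tw(G) = 1 exactly.

Treewidth 1.
One such decomposition:
Bags: B1 = {2, 3}  B2 = {1, 2}  B3 = {0, 2}  B4 = {2, 4}  B5 = {2, 5}
Tree: B1–B2, B1–B3, B2–B4, B1–B5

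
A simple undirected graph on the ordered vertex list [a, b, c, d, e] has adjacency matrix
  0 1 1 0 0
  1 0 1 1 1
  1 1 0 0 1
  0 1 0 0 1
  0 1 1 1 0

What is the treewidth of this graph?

A width-2 tree decomposition is:
Bags: B1 = {a, b, c}  B2 = {b, c, e}  B3 = {b, d, e}
Tree: B1–B2, B2–B3
The largest bag has 3 vertices, giving width 2; this decomposition certifies tw(G) ≤ 2. For the lower bound, the 3 vertices {b, d, e} are pairwise adjacent, and any tree decomposition puts a clique entirely inside one bag — forcing width ≥ 2. The upper and lower bounds meet at 2, so that is the treewidth.

2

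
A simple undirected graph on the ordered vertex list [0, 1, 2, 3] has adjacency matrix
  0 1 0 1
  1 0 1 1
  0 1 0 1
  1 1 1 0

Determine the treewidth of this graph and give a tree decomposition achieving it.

Every bag has size at most 3, so the width is 3 − 1 = 2 and tw(G) ≤ 2. For the lower bound, the 3 vertices {0, 1, 3} are pairwise adjacent, and any tree decomposition puts a clique entirely inside one bag — forcing width ≥ 2. The upper and lower bounds meet at 2, so that is the treewidth.

Treewidth 2.
Bags: B1 = {0, 1, 3}  B2 = {1, 2, 3}
Tree: B1–B2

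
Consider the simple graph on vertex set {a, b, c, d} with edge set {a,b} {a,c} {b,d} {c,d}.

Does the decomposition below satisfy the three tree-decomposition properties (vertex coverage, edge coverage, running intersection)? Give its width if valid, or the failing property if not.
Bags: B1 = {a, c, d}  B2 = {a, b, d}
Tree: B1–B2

Every vertex of G appears in some bag (union = {a, b, c, d}); every edge is covered by a bag; and for each vertex v the set of bags containing v is connected in the bag tree. The decomposition is therefore valid. The largest bag has 3 vertices, so the width is 2.

Yes; width 2.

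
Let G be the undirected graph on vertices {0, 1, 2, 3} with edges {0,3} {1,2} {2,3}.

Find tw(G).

1

A width-1 tree decomposition is:
Bags: B1 = {2, 3}  B2 = {1, 2}  B3 = {0, 3}
Tree: B1–B2, B1–B3
Each bag holds 2 vertices, so the decomposition has width 1, which upper-bounds the treewidth. G has an edge, so its treewidth is at least 1. Therefore the treewidth is 1.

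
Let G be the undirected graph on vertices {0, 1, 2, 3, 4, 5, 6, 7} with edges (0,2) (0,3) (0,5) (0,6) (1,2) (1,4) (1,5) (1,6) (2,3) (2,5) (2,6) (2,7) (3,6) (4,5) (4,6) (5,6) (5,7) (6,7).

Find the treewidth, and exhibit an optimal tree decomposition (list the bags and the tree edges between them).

Each bag holds 4 vertices, so the decomposition has width 3, which upper-bounds the treewidth. On the other hand G contains the 4-clique {0, 2, 3, 6}. A clique must lie in a single bag of any decomposition, so no decomposition can have width below 3. Hence tw(G) = 3 exactly.

Treewidth 3.
One such decomposition:
Bags: B1 = {1, 2, 5, 6}  B2 = {2, 5, 6, 7}  B3 = {0, 2, 5, 6}  B4 = {1, 4, 5, 6}  B5 = {0, 2, 3, 6}
Tree: B1–B2, B1–B3, B1–B4, B3–B5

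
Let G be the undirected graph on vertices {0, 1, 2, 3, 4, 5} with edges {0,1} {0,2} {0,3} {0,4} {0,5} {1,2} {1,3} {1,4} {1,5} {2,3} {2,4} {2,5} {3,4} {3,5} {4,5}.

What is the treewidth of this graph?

A width-5 tree decomposition is:
Bags: B1 = {0, 1, 2, 3, 4, 5}
Tree: (single bag)
With just one bag of size 6, the width is 6 − 1 = 5, so tw(G) ≤ 5. For the lower bound, the 6 vertices {0, 1, 2, 3, 4, 5} are pairwise adjacent, and any tree decomposition puts a clique entirely inside one bag — forcing width ≥ 5. Therefore the treewidth is 5.

5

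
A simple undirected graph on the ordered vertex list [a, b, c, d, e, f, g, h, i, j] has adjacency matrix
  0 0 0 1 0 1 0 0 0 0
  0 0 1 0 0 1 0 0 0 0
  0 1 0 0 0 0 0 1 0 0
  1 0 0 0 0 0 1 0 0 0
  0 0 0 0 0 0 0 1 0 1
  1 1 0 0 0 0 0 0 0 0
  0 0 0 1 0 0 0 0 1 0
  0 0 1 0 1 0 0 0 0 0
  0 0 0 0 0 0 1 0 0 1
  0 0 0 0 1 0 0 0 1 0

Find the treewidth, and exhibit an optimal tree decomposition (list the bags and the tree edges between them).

The largest bag has 3 vertices, giving width 2; this decomposition certifies tw(G) ≤ 2. The edges j–e–h–c–b–f–a–d–g–i–j form a cycle, so G is not a tree and its treewidth is at least 2. Therefore the treewidth is 2.

Treewidth 2.
One such decomposition:
Bags: B1 = {e, h, j}  B2 = {c, h, j}  B3 = {b, c, j}  B4 = {b, f, j}  B5 = {a, f, j}  B6 = {a, d, j}  B7 = {d, g, j}  B8 = {g, i, j}
Tree: B1–B2, B2–B3, B3–B4, B4–B5, B5–B6, B6–B7, B7–B8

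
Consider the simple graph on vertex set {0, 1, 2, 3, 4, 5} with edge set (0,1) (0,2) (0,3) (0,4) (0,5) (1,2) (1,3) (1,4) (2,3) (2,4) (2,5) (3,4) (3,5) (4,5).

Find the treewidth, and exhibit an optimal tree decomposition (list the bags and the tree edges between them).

Treewidth 4.
Bags: B1 = {0, 1, 2, 3, 4}  B2 = {0, 2, 3, 4, 5}
Tree: B1–B2

The largest bag has 5 vertices, giving width 4; this decomposition certifies tw(G) ≤ 4. On the other hand G contains the 5-clique {0, 1, 2, 3, 4}. A clique must lie in a single bag of any decomposition, so no decomposition can have width below 4. The upper and lower bounds meet at 4, so that is the treewidth.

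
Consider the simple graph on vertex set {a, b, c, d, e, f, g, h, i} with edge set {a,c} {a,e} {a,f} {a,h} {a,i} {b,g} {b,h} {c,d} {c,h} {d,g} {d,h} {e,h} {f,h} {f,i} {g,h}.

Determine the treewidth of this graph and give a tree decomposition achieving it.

Every bag has size at most 3, so the width is 3 − 1 = 2 and tw(G) ≤ 2. On the other hand G contains the 3-clique {d, g, h}. A clique must lie in a single bag of any decomposition, so no decomposition can have width below 2. Therefore the treewidth is 2.

Treewidth 2.
Bags: B1 = {a, c, h}  B2 = {c, d, h}  B3 = {d, g, h}  B4 = {a, e, h}  B5 = {a, f, h}  B6 = {a, f, i}  B7 = {b, g, h}
Tree: B1–B2, B2–B3, B1–B4, B1–B5, B5–B6, B3–B7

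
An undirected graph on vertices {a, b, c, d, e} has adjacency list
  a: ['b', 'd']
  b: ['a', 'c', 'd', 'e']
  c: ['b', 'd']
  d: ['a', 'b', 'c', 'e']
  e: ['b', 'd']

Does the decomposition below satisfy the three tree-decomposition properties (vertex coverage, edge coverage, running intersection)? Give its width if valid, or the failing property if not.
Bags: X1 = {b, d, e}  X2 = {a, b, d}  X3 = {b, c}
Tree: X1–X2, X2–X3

No — edge (d,c) lies in no bag.

A tree decomposition must satisfy three properties: every vertex lies in some bag; for every edge, both endpoints lie together in some bag; and for every vertex, the bags containing it form a connected subtree. Here edge (d,c) lies in no bag, so the decomposition is invalid.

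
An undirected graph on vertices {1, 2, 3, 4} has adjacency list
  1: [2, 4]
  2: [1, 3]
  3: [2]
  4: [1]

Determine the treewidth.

1

A width-1 tree decomposition is:
Bags: B1 = {1, 4}  B2 = {1, 2}  B3 = {2, 3}
Tree: B1–B2, B2–B3
Each bag holds 2 vertices, so the decomposition has width 1, which upper-bounds the treewidth. Any graph with an edge has treewidth ≥ 1, and G has the edge 4–1. Hence tw(G) = 1 exactly.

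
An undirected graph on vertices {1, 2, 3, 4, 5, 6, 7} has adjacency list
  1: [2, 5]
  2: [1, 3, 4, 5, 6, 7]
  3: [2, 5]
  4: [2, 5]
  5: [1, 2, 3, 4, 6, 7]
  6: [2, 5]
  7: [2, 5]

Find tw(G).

A width-2 tree decomposition is:
Bags: B1 = {1, 2, 5}  B2 = {2, 5, 6}  B3 = {2, 5, 7}  B4 = {2, 4, 5}  B5 = {2, 3, 5}
Tree: B1–B2, B1–B3, B1–B4, B4–B5
Each bag holds 3 vertices, so the decomposition has width 2, which upper-bounds the treewidth. For the lower bound, the 3 vertices {1, 2, 5} are pairwise adjacent, and any tree decomposition puts a clique entirely inside one bag — forcing width ≥ 2. The upper and lower bounds meet at 2, so that is the treewidth.

2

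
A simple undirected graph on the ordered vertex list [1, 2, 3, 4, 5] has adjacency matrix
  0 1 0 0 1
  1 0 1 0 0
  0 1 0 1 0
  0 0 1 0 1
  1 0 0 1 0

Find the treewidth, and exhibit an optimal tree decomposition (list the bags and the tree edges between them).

Treewidth 2.
One optimal decomposition is:
Bags: B1 = {2, 3, 4}  B2 = {2, 4, 5}  B3 = {1, 2, 5}
Tree: B1–B2, B2–B3

Every bag has size at most 3, so the width is 3 − 1 = 2 and tw(G) ≤ 2. For the lower bound, G contains the cycle 2–3–4–5–1–2, so G is not a forest; only forests have treewidth ≤ 1, hence tw(G) ≥ 2. Hence tw(G) = 2 exactly.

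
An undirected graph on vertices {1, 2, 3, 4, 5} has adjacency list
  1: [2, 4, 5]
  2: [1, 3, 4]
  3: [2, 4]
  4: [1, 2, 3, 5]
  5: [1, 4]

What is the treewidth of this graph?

A width-2 tree decomposition is:
Bags: B1 = {2, 3, 4}  B2 = {1, 2, 4}  B3 = {1, 4, 5}
Tree: B1–B2, B2–B3
Every bag has size at most 3, so the width is 3 − 1 = 2 and tw(G) ≤ 2. For the lower bound, the 3 vertices {1, 2, 4} are pairwise adjacent, and any tree decomposition puts a clique entirely inside one bag — forcing width ≥ 2. Hence tw(G) = 2 exactly.

2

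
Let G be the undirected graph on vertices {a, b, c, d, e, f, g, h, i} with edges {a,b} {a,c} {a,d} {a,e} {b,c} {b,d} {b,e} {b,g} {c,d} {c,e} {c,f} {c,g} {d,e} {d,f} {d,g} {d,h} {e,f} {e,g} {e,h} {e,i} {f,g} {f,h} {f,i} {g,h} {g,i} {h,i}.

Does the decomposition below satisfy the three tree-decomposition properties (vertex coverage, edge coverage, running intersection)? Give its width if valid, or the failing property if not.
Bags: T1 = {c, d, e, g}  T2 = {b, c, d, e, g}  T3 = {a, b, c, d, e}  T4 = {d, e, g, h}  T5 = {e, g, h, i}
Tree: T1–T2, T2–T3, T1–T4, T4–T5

A tree decomposition must satisfy three properties: every vertex lies in some bag; for every edge, both endpoints lie together in some bag; and for every vertex, the bags containing it form a connected subtree. Here vertex f appears in no bag, so the decomposition is invalid.

No — vertex f appears in no bag.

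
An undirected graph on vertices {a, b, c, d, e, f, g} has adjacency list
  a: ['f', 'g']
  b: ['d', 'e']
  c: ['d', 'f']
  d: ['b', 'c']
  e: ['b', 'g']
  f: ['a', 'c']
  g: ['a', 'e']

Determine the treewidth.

A width-2 tree decomposition is:
Bags: B1 = {c, d, f}  B2 = {a, d, f}  B3 = {a, d, g}  B4 = {d, e, g}  B5 = {b, d, e}
Tree: B1–B2, B2–B3, B3–B4, B4–B5
Every bag has size at most 3, so the width is 3 − 1 = 2 and tw(G) ≤ 2. The edges d–c–f–a–g–e–b–d form a cycle, so G is not a tree and its treewidth is at least 2. Therefore the treewidth is 2.

2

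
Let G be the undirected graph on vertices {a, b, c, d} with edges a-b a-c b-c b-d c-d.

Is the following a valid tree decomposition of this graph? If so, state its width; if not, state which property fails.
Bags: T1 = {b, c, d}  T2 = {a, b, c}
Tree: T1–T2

Yes; width 2.

Vertex coverage: the bags together contain {a, b, c, d}, the full vertex set. Edge coverage: each edge of G has both endpoints in at least one bag. Running intersection: for every vertex, the bags containing it form a connected subtree. All three properties hold, so this is a valid tree decomposition of width max|bag| − 1 = 2, and hence tw(G) ≤ 2.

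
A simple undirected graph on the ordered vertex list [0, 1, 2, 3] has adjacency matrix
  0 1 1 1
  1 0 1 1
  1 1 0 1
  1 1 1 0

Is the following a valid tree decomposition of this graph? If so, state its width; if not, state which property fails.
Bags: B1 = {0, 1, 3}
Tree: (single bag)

No — vertex 2 appears in no bag.

A tree decomposition must satisfy three properties: every vertex lies in some bag; for every edge, both endpoints lie together in some bag; and for every vertex, the bags containing it form a connected subtree. Here vertex 2 appears in no bag, so the decomposition is invalid.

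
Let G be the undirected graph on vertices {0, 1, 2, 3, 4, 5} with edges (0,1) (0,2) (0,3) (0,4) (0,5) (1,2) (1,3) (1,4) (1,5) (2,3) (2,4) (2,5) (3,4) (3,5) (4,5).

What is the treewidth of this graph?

5

A width-5 tree decomposition is:
Bags: B1 = {0, 1, 2, 3, 4, 5}
Tree: (single bag)
With just one bag of size 6, the width is 6 − 1 = 5, so tw(G) ≤ 5. Conversely, {0, 1, 2, 3, 4, 5} is a clique of size 6, and the vertices of any clique must share a bag in every tree decomposition; so some bag has ≥ 6 vertices and tw(G) ≥ 5. The upper and lower bounds meet at 5, so that is the treewidth.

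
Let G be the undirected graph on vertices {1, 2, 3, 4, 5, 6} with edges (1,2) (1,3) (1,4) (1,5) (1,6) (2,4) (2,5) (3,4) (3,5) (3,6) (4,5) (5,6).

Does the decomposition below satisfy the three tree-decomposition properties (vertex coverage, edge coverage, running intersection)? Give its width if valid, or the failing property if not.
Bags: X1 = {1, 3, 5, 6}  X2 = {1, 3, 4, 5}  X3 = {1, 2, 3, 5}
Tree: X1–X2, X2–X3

A tree decomposition must satisfy three properties: every vertex lies in some bag; for every edge, both endpoints lie together in some bag; and for every vertex, the bags containing it form a connected subtree. Here edge (4,2) lies in no bag, so the decomposition is invalid.

No — edge (4,2) lies in no bag.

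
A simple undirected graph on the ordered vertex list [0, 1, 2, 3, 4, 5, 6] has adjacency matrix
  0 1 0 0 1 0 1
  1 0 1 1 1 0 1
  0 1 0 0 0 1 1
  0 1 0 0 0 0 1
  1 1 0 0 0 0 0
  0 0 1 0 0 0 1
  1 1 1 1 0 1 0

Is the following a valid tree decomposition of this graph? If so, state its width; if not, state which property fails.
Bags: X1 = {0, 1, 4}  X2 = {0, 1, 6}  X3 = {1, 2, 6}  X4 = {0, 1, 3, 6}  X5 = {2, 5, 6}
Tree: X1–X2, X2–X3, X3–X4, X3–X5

No — bags containing vertex 0 are not connected in the tree.

A tree decomposition must satisfy three properties: every vertex lies in some bag; for every edge, both endpoints lie together in some bag; and for every vertex, the bags containing it form a connected subtree. Here bags containing vertex 0 are not connected in the tree, so the decomposition is invalid.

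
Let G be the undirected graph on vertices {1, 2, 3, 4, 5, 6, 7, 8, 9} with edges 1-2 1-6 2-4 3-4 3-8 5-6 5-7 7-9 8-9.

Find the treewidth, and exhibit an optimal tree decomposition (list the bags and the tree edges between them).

Treewidth 2.
One such decomposition:
Bags: B1 = {1, 2, 4}  B2 = {1, 3, 4}  B3 = {1, 3, 8}  B4 = {1, 8, 9}  B5 = {1, 7, 9}  B6 = {1, 5, 7}  B7 = {1, 5, 6}
Tree: B1–B2, B2–B3, B3–B4, B4–B5, B5–B6, B6–B7

Each bag holds 3 vertices, so the decomposition has width 2, which upper-bounds the treewidth. Since 1–2–4–3–8–9–7–5–6–1 is a cycle in G, G is not acyclic. Forests are exactly the graphs of treewidth ≤ 1, so tw(G) ≥ 2. Therefore the treewidth is 2.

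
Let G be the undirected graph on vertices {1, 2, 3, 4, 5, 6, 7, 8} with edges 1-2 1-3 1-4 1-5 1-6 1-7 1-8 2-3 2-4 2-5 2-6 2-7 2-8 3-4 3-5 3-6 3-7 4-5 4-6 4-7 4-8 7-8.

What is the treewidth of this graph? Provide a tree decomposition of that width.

Treewidth 4.
One optimal decomposition is:
Bags: B1 = {1, 2, 3, 4, 7}  B2 = {1, 2, 4, 7, 8}  B3 = {1, 2, 3, 4, 6}  B4 = {1, 2, 3, 4, 5}
Tree: B1–B2, B1–B3, B1–B4

The largest bag has 5 vertices, giving width 4; this decomposition certifies tw(G) ≤ 4. Conversely, {1, 2, 4, 7, 8} is a clique of size 5, and the vertices of any clique must share a bag in every tree decomposition; so some bag has ≥ 5 vertices and tw(G) ≥ 4. Hence tw(G) = 4 exactly.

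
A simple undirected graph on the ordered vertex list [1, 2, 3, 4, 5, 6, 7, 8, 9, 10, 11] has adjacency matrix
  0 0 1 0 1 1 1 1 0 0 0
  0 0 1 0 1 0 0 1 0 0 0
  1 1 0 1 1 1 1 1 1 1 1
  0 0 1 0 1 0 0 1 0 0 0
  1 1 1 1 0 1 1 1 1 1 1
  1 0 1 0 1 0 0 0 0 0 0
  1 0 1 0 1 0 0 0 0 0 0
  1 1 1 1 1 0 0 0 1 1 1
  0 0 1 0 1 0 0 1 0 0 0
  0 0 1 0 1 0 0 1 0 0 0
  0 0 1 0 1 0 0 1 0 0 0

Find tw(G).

A width-3 tree decomposition is:
Bags: B1 = {3, 5, 8, 11}  B2 = {3, 5, 8, 9}  B3 = {1, 3, 5, 8}  B4 = {1, 3, 5, 6}  B5 = {1, 3, 5, 7}  B6 = {3, 4, 5, 8}  B7 = {3, 5, 8, 10}  B8 = {2, 3, 5, 8}
Tree: B1–B2, B1–B3, B3–B4, B4–B5, B1–B6, B2–B7, B7–B8
Each bag holds 4 vertices, so the decomposition has width 3, which upper-bounds the treewidth. Conversely, {1, 3, 5, 8} is a clique of size 4, and the vertices of any clique must share a bag in every tree decomposition; so some bag has ≥ 4 vertices and tw(G) ≥ 3. Therefore the treewidth is 3.

3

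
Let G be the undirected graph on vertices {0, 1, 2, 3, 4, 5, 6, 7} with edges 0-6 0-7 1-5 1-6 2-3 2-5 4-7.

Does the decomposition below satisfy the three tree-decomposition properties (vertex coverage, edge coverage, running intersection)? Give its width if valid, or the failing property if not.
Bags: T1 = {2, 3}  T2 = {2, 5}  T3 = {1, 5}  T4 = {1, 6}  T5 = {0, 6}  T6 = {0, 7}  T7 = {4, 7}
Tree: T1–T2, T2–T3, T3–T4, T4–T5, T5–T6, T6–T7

Vertex coverage: the bags together contain {0, 1, 2, 3, 4, 5, 6, 7}, the full vertex set. Edge coverage: each edge of G has both endpoints in at least one bag. Running intersection: for every vertex, the bags containing it form a connected subtree. All three properties hold, so this is a valid tree decomposition of width max|bag| − 1 = 1, and hence tw(G) ≤ 1.

Yes; width 1.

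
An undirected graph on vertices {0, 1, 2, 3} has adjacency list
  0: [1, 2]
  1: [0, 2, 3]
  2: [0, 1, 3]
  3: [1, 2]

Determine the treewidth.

A width-2 tree decomposition is:
Bags: B1 = {1, 2, 3}  B2 = {0, 1, 2}
Tree: B1–B2
Each bag holds 3 vertices, so the decomposition has width 2, which upper-bounds the treewidth. For the lower bound, the 3 vertices {0, 1, 2} are pairwise adjacent, and any tree decomposition puts a clique entirely inside one bag — forcing width ≥ 2. Therefore the treewidth is 2.

2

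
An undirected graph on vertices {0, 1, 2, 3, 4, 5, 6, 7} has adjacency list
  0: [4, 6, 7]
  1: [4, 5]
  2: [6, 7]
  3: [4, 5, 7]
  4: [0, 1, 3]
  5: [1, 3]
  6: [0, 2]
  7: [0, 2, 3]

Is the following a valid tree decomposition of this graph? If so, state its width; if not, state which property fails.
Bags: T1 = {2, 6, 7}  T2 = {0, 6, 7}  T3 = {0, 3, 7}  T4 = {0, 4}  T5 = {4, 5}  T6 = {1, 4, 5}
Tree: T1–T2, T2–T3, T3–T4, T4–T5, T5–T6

A tree decomposition must satisfy three properties: every vertex lies in some bag; for every edge, both endpoints lie together in some bag; and for every vertex, the bags containing it form a connected subtree. Here edge (3,4) lies in no bag, so the decomposition is invalid.

No — edge (3,4) lies in no bag.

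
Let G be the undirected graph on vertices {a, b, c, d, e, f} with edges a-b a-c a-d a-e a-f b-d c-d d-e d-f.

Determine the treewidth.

A width-2 tree decomposition is:
Bags: B1 = {a, b, d}  B2 = {a, c, d}  B3 = {a, d, f}  B4 = {a, d, e}
Tree: B1–B2, B1–B3, B1–B4
Every bag has size at most 3, so the width is 3 − 1 = 2 and tw(G) ≤ 2. On the other hand G contains the 3-clique {a, d, e}. A clique must lie in a single bag of any decomposition, so no decomposition can have width below 2. Hence tw(G) = 2 exactly.

2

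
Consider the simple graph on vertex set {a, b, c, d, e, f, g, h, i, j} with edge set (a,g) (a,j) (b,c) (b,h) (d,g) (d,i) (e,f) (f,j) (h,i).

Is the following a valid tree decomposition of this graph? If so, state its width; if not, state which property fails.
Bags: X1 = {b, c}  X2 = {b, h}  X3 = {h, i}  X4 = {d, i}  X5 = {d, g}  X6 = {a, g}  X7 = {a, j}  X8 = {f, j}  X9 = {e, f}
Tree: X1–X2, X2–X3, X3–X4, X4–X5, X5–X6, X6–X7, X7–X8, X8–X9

Checking the three conditions: (i) the bags cover all of {a, b, c, d, e, f, g, h, i, j}; (ii) for each edge, some bag contains both endpoints; (iii) the bags containing any fixed vertex form a subtree. All hold, so the decomposition is valid with width 2 − 1 = 1.

Yes; width 1.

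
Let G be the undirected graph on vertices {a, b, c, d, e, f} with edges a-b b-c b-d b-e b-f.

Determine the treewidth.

1

A width-1 tree decomposition is:
Bags: B1 = {b, f}  B2 = {b, e}  B3 = {b, c}  B4 = {a, b}  B5 = {b, d}
Tree: B1–B2, B1–B3, B1–B4, B2–B5
The largest bag has 2 vertices, giving width 1; this decomposition certifies tw(G) ≤ 1. Any graph with an edge has treewidth ≥ 1, and G has the edge b–f. Hence tw(G) = 1 exactly.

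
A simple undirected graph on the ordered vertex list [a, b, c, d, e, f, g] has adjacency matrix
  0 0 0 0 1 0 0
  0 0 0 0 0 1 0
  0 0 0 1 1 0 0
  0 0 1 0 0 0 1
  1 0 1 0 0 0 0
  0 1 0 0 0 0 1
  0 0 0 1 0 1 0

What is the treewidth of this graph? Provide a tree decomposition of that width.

Treewidth 1.
Bags: B1 = {a, e}  B2 = {c, e}  B3 = {c, d}  B4 = {d, g}  B5 = {f, g}  B6 = {b, f}
Tree: B1–B2, B2–B3, B3–B4, B4–B5, B5–B6

Every bag has size at most 2, so the width is 2 − 1 = 1 and tw(G) ≤ 1. Since G has at least one edge (e.g. a–e), it is not an edgeless graph, so tw(G) ≥ 1. Combining the bounds, tw(G) = 1.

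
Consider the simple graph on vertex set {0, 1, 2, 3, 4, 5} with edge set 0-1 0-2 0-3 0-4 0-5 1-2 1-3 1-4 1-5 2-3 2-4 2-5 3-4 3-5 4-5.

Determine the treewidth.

A width-5 tree decomposition is:
Bags: B1 = {0, 1, 2, 3, 4, 5}
Tree: (single bag)
With just one bag of size 6, the width is 6 − 1 = 5, so tw(G) ≤ 5. On the other hand G contains the 6-clique {0, 1, 2, 3, 4, 5}. A clique must lie in a single bag of any decomposition, so no decomposition can have width below 5. The upper and lower bounds meet at 5, so that is the treewidth.

5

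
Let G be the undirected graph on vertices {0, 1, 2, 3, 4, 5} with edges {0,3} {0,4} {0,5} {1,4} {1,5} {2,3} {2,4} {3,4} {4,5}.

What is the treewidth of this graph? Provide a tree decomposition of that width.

Treewidth 2.
One optimal decomposition is:
Bags: B1 = {0, 3, 4}  B2 = {0, 4, 5}  B3 = {1, 4, 5}  B4 = {2, 3, 4}
Tree: B1–B2, B2–B3, B1–B4

The largest bag has 3 vertices, giving width 2; this decomposition certifies tw(G) ≤ 2. On the other hand G contains the 3-clique {0, 3, 4}. A clique must lie in a single bag of any decomposition, so no decomposition can have width below 2. Therefore the treewidth is 2.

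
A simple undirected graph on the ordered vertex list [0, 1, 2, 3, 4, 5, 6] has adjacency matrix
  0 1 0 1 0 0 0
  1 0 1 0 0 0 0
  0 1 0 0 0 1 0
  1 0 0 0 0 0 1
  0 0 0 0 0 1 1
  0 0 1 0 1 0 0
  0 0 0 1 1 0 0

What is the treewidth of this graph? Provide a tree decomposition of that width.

Treewidth 2.
One such decomposition:
Bags: B1 = {0, 3, 6}  B2 = {0, 4, 6}  B3 = {0, 4, 5}  B4 = {0, 2, 5}  B5 = {0, 1, 2}
Tree: B1–B2, B2–B3, B3–B4, B4–B5

Each bag holds 3 vertices, so the decomposition has width 2, which upper-bounds the treewidth. For the lower bound, G contains the cycle 0–3–6–4–5–2–1–0, so G is not a forest; only forests have treewidth ≤ 1, hence tw(G) ≥ 2. Hence tw(G) = 2 exactly.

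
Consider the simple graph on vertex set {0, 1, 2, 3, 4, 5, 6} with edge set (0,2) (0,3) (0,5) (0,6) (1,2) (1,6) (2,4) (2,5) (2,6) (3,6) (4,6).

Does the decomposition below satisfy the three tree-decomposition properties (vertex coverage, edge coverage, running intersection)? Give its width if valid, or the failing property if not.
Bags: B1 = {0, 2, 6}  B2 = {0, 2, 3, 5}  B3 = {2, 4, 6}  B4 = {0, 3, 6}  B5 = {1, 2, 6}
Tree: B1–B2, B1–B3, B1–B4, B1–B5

No — bags containing vertex 3 are not connected in the tree.

A tree decomposition must satisfy three properties: every vertex lies in some bag; for every edge, both endpoints lie together in some bag; and for every vertex, the bags containing it form a connected subtree. Here bags containing vertex 3 are not connected in the tree, so the decomposition is invalid.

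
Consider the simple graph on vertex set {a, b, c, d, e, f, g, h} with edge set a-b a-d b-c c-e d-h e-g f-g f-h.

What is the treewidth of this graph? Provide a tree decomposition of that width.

Every bag has size at most 3, so the width is 3 − 1 = 2 and tw(G) ≤ 2. The edges h–d–a–b–c–e–g–f–h form a cycle, so G is not a tree and its treewidth is at least 2. Hence tw(G) = 2 exactly.

Treewidth 2.
One such decomposition:
Bags: B1 = {a, d, h}  B2 = {a, b, h}  B3 = {b, c, h}  B4 = {c, e, h}  B5 = {e, g, h}  B6 = {f, g, h}
Tree: B1–B2, B2–B3, B3–B4, B4–B5, B5–B6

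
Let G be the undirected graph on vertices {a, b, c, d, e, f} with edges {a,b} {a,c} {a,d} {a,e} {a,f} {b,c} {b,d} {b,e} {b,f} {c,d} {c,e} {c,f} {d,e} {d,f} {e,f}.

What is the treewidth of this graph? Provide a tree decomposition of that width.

With just one bag of size 6, the width is 6 − 1 = 5, so tw(G) ≤ 5. For the lower bound, the 6 vertices {a, b, c, d, e, f} are pairwise adjacent, and any tree decomposition puts a clique entirely inside one bag — forcing width ≥ 5. Hence tw(G) = 5 exactly.

Treewidth 5.
One such decomposition:
Bags: B1 = {a, b, c, d, e, f}
Tree: (single bag)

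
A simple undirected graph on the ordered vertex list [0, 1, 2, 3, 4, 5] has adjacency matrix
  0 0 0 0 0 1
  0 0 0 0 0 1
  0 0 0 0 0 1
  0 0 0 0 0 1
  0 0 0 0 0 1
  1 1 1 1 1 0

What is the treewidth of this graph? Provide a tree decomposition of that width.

Each bag holds 2 vertices, so the decomposition has width 1, which upper-bounds the treewidth. Any graph with an edge has treewidth ≥ 1, and G has the edge 4–5. The upper and lower bounds meet at 1, so that is the treewidth.

Treewidth 1.
Bags: B1 = {4, 5}  B2 = {3, 5}  B3 = {1, 5}  B4 = {0, 5}  B5 = {2, 5}
Tree: B1–B2, B1–B3, B2–B4, B1–B5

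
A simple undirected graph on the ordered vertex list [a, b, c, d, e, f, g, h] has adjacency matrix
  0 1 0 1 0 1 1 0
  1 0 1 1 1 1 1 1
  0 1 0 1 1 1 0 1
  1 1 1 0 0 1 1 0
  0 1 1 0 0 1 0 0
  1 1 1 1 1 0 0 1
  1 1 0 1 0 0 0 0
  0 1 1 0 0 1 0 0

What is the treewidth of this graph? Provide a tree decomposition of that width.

The largest bag has 4 vertices, giving width 3; this decomposition certifies tw(G) ≤ 3. On the other hand G contains the 4-clique {a, b, d, g}. A clique must lie in a single bag of any decomposition, so no decomposition can have width below 3. Combining the bounds, tw(G) = 3.

Treewidth 3.
One such decomposition:
Bags: B1 = {b, c, e, f}  B2 = {b, c, f, h}  B3 = {b, c, d, f}  B4 = {a, b, d, f}  B5 = {a, b, d, g}
Tree: B1–B2, B1–B3, B3–B4, B4–B5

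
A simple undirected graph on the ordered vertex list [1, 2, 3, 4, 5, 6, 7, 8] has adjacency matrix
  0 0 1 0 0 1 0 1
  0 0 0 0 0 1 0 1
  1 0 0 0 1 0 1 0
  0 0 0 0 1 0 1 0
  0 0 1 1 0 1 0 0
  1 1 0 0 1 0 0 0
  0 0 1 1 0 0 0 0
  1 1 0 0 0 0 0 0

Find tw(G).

2

A width-2 tree decomposition is:
Bags: B1 = {4, 5, 7}  B2 = {3, 5, 7}  B3 = {3, 5, 6}  B4 = {1, 3, 6}  B5 = {1, 2, 6}  B6 = {1, 2, 8}
Tree: B1–B2, B2–B3, B3–B4, B4–B5, B5–B6
Each bag holds 3 vertices, so the decomposition has width 2, which upper-bounds the treewidth. The edges 4–7–3–5–4 form a cycle, so G is not a tree and its treewidth is at least 2. Combining the bounds, tw(G) = 2.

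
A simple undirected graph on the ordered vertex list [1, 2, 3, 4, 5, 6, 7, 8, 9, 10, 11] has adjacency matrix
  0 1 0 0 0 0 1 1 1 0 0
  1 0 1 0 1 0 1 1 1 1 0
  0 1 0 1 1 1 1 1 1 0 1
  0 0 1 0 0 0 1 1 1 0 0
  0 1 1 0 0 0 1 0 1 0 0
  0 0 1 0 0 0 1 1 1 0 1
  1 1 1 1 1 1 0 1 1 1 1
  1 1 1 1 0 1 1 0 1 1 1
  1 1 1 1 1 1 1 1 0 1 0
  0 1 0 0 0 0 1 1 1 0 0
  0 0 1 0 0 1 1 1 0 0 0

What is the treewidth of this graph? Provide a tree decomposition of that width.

Each bag holds 5 vertices, so the decomposition has width 4, which upper-bounds the treewidth. On the other hand G contains the 5-clique {1, 2, 7, 8, 9}. A clique must lie in a single bag of any decomposition, so no decomposition can have width below 4. The upper and lower bounds meet at 4, so that is the treewidth.

Treewidth 4.
One optimal decomposition is:
Bags: B1 = {2, 7, 8, 9, 10}  B2 = {2, 3, 7, 8, 9}  B3 = {3, 6, 7, 8, 9}  B4 = {2, 3, 5, 7, 9}  B5 = {1, 2, 7, 8, 9}  B6 = {3, 6, 7, 8, 11}  B7 = {3, 4, 7, 8, 9}
Tree: B1–B2, B2–B3, B2–B4, B2–B5, B3–B6, B3–B7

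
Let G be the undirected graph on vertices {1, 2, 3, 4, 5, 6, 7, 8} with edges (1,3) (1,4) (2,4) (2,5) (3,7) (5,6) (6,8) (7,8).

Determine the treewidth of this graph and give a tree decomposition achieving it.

Treewidth 2.
One optimal decomposition is:
Bags: B1 = {5, 6, 8}  B2 = {2, 5, 8}  B3 = {2, 4, 8}  B4 = {1, 4, 8}  B5 = {1, 3, 8}  B6 = {3, 7, 8}
Tree: B1–B2, B2–B3, B3–B4, B4–B5, B5–B6

The largest bag has 3 vertices, giving width 2; this decomposition certifies tw(G) ≤ 2. Since 8–6–5–2–4–1–3–7–8 is a cycle in G, G is not acyclic. Forests are exactly the graphs of treewidth ≤ 1, so tw(G) ≥ 2. Hence tw(G) = 2 exactly.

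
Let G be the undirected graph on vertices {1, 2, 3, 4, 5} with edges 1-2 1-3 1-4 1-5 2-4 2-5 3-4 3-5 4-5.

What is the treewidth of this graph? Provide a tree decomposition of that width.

Treewidth 3.
One such decomposition:
Bags: B1 = {1, 3, 4, 5}  B2 = {1, 2, 4, 5}
Tree: B1–B2

Each bag holds 4 vertices, so the decomposition has width 3, which upper-bounds the treewidth. For the lower bound, the 4 vertices {1, 2, 4, 5} are pairwise adjacent, and any tree decomposition puts a clique entirely inside one bag — forcing width ≥ 3. Therefore the treewidth is 3.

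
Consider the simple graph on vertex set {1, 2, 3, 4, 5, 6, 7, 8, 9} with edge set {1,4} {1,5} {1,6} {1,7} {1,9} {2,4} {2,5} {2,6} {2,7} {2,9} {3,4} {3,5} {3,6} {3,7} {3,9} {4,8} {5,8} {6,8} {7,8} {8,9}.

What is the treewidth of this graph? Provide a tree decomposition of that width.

The largest bag has 5 vertices, giving width 4; this decomposition certifies tw(G) ≤ 4. For the lower bound: the 5 vertex sets {3,4}, {1,7}, {2,9}, {8}, {6} are disjoint, each induces a connected subgraph, and every pair is joined by at least one edge of G. Contracting each set to a single vertex therefore yields K_{5} as a minor, and since treewidth is minor-monotone, tw(G) ≥ tw(K_{5}) = 4. Hence tw(G) = 4 exactly.

Treewidth 4.
Bags: B1 = {1, 2, 3, 4, 8}  B2 = {1, 2, 3, 7, 8}  B3 = {1, 2, 3, 8, 9}  B4 = {1, 2, 3, 6, 8}  B5 = {1, 2, 3, 5, 8}
Tree: B1–B2, B2–B3, B3–B4, B4–B5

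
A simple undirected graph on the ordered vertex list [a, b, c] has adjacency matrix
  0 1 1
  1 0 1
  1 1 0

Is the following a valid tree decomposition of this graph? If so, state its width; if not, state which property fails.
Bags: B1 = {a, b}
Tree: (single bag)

A tree decomposition must satisfy three properties: every vertex lies in some bag; for every edge, both endpoints lie together in some bag; and for every vertex, the bags containing it form a connected subtree. Here vertex c appears in no bag, so the decomposition is invalid.

No — vertex c appears in no bag.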